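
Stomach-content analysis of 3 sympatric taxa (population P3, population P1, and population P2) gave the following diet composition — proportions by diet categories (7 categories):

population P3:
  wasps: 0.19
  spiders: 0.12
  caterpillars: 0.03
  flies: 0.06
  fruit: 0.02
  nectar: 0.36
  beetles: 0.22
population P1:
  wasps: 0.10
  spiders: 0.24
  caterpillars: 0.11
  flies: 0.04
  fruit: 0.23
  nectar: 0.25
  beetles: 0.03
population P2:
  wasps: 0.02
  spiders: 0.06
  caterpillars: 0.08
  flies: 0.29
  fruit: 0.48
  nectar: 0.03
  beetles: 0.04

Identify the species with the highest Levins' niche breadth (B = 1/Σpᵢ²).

Σp_P3ᵢ² = 0.19² + 0.12² + 0.03² + 0.06² + 0.02² + 0.36² + 0.22² = 0.0361 + 0.0144 + 0.0009 + 0.0036 + 0.0004 + 0.1296 + 0.0484 = 0.2334
B_P3 = 1 / 0.2334 = 4.2845
Σp_P1ᵢ² = 0.10² + 0.24² + 0.11² + 0.04² + 0.23² + 0.25² + 0.03² = 0.0100 + 0.0576 + 0.0121 + 0.0016 + 0.0529 + 0.0625 + 0.0009 = 0.1976
B_P1 = 1 / 0.1976 = 5.0607
Σp_P2ᵢ² = 0.02² + 0.06² + 0.08² + 0.29² + 0.48² + 0.03² + 0.04² = 0.0004 + 0.0036 + 0.0064 + 0.0841 + 0.2304 + 0.0009 + 0.0016 = 0.3274
B_P2 = 1 / 0.3274 = 3.0544
Highest B → broadest niche (most generalist): population P1 (B = 5.06).

population P1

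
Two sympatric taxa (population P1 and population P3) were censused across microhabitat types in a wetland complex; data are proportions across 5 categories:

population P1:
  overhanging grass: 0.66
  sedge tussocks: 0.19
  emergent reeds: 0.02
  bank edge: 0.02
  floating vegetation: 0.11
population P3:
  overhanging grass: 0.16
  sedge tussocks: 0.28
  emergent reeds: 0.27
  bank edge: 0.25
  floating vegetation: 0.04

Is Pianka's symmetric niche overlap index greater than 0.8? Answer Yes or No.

No

Σ p₁ᵢp₂ᵢ = 0.1056 + 0.0532 + 0.0054 + 0.0050 + 0.0044 = 0.1736
Σp_1ᵢ² = 0.66² + 0.19² + 0.02² + 0.02² + 0.11² = 0.4356 + 0.0361 + 0.0004 + 0.0004 + 0.0121 = 0.4846
Σp_2ᵢ² = 0.16² + 0.28² + 0.27² + 0.25² + 0.04² = 0.0256 + 0.0784 + 0.0729 + 0.0625 + 0.0016 = 0.2410
O = 0.1736 / √(0.4846 × 0.2410) = 0.1736 / 0.34174 = 0.5080
O = 0.5080 < 0.8 → No.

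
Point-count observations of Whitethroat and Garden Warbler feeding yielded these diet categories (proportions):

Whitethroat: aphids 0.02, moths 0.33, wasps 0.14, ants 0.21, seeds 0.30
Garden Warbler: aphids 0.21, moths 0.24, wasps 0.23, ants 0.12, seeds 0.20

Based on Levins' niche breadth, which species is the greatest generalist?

Σp_Whitᵢ² = 0.02² + 0.33² + 0.14² + 0.21² + 0.30² = 0.0004 + 0.1089 + 0.0196 + 0.0441 + 0.0900 = 0.2630
B_Whit = 1 / 0.2630 = 3.8023
Σp_Warbᵢ² = 0.21² + 0.24² + 0.23² + 0.12² + 0.20² = 0.0441 + 0.0576 + 0.0529 + 0.0144 + 0.0400 = 0.2090
B_Warb = 1 / 0.2090 = 4.7847
Highest B → broadest niche (most generalist): Garden Warbler (B = 4.78).

Garden Warbler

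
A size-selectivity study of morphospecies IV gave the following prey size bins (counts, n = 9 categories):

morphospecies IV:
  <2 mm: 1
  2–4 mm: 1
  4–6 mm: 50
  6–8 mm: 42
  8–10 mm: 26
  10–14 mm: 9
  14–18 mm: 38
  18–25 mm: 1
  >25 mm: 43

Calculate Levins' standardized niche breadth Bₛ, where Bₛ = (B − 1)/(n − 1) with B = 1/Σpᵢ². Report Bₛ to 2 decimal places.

Proportions for morphospecies IV (n=211): 1/211=0.0047, 1/211=0.0047, 50/211=0.2370, 42/211=0.1991, 26/211=0.1232, 9/211=0.0427, 38/211=0.1801, 1/211=0.0047, 43/211=0.2038
Σpᵢ² = 0.0047² + 0.0047² + 0.2370² + 0.1991² + 0.1232² + 0.0427² + 0.1801² + 0.0047² + 0.2038² = 0.000022 + 0.000022 + 0.056169 + 0.039641 + 0.015178 + 0.001823 + 0.032436 + 0.000022 + 0.041534 = 0.186847
B = 1 / 0.186847 = 5.3520
Bₛ = (B − 1)/(n − 1) = (5.3520 − 1)/(9 − 1) = 4.3520/8 = 0.5440

0.54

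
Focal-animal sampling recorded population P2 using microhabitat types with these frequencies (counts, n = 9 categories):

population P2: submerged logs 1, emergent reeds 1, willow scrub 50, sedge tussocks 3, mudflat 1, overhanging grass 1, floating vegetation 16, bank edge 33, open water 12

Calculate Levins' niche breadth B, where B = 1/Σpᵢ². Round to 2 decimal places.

3.48

Proportions for population P2 (n=118): 1/118=0.0085, 1/118=0.0085, 50/118=0.4237, 3/118=0.0254, 1/118=0.0085, 1/118=0.0085, 16/118=0.1356, 33/118=0.2797, 12/118=0.1017
Σpᵢ² = 0.0085² + 0.0085² + 0.4237² + 0.0254² + 0.0085² + 0.0085² + 0.1356² + 0.2797² + 0.1017² = 0.000072 + 0.000072 + 0.179522 + 0.000645 + 0.000072 + 0.000072 + 0.018387 + 0.078232 + 0.010343 = 0.287417
B = 1 / 0.287417 = 3.4793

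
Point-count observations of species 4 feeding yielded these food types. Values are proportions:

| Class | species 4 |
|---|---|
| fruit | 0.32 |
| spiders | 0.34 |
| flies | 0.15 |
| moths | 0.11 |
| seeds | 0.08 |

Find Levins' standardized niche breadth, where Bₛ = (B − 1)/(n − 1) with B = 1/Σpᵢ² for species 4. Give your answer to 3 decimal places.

0.715

Σpᵢ² = 0.32² + 0.34² + 0.15² + 0.11² + 0.08² = 0.1024 + 0.1156 + 0.0225 + 0.0121 + 0.0064 = 0.2590
B = 1 / 0.2590 = 3.86100
Bₛ = (B − 1)/(n − 1) = (3.86100 − 1)/(5 − 1) = 2.86100/4 = 0.71525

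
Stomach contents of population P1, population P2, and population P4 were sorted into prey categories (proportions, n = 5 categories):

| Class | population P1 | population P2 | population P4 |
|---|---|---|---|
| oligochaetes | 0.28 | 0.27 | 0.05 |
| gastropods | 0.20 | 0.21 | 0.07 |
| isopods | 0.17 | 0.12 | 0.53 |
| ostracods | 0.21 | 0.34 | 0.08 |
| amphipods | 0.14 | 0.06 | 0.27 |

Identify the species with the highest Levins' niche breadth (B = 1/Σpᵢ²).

population P1

Σp_P1ᵢ² = 0.28² + 0.20² + 0.17² + 0.21² + 0.14² = 0.0784 + 0.0400 + 0.0289 + 0.0441 + 0.0196 = 0.2110
B_P1 = 1 / 0.2110 = 4.7393
Σp_P2ᵢ² = 0.27² + 0.21² + 0.12² + 0.34² + 0.06² = 0.0729 + 0.0441 + 0.0144 + 0.1156 + 0.0036 = 0.2506
B_P2 = 1 / 0.2506 = 3.9904
Σp_P4ᵢ² = 0.05² + 0.07² + 0.53² + 0.08² + 0.27² = 0.0025 + 0.0049 + 0.2809 + 0.0064 + 0.0729 = 0.3676
B_P4 = 1 / 0.3676 = 2.7203
Highest B → broadest niche (most generalist): population P1 (B = 4.74).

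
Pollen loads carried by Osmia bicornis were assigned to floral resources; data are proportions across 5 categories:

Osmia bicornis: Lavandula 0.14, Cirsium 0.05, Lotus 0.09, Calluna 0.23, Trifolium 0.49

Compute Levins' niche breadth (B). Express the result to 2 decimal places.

Σpᵢ² = 0.14² + 0.05² + 0.09² + 0.23² + 0.49² = 0.0196 + 0.0025 + 0.0081 + 0.0529 + 0.2401 = 0.3232
B = 1 / 0.3232 = 3.0941

3.09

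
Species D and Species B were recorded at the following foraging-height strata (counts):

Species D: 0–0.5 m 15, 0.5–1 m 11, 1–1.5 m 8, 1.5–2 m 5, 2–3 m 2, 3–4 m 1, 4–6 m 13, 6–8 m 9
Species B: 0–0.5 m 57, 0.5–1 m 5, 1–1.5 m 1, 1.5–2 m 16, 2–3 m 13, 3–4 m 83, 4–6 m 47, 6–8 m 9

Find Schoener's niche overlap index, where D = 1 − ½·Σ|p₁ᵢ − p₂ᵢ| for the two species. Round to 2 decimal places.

Proportions for Species D (n=64): 15/64=0.2344, 11/64=0.1719, 8/64=0.1250, 5/64=0.0781, 2/64=0.0313, 1/64=0.0156, 13/64=0.2031, 9/64=0.1406
Proportions for Species B (n=231): 57/231=0.2468, 5/231=0.0216, 1/231=0.0043, 16/231=0.0693, 13/231=0.0563, 83/231=0.3593, 47/231=0.2035, 9/231=0.0390
Σ|p₁ᵢ − p₂ᵢ| = 0.0124 + 0.1503 + 0.1207 + 0.0088 + 0.0250 + 0.3437 + 0.0004 + 0.1016 = 0.7629
D = 1 − ½ × 0.7629 = 1 − 0.38145 = 0.61855

0.62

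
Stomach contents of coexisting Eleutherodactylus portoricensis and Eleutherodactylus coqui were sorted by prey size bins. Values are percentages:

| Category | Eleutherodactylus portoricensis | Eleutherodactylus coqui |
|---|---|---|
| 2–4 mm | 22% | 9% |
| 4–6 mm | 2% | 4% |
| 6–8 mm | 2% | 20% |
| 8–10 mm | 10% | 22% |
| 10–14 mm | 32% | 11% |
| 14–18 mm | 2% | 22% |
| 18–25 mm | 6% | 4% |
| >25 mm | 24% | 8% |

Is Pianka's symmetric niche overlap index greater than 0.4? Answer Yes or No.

Yes

Convert percentages to proportions (divide by 100).
Σ p₁ᵢp₂ᵢ = 0.0198 + 0.0008 + 0.0040 + 0.0220 + 0.0352 + 0.0044 + 0.0024 + 0.0192 = 0.1078
Σp_1ᵢ² = 0.22² + 0.02² + 0.02² + 0.10² + 0.32² + 0.02² + 0.06² + 0.24² = 0.0484 + 0.0004 + 0.0004 + 0.0100 + 0.1024 + 0.0004 + 0.0036 + 0.0576 = 0.2232
Σp_2ᵢ² = 0.09² + 0.04² + 0.20² + 0.22² + 0.11² + 0.22² + 0.04² + 0.08² = 0.0081 + 0.0016 + 0.0400 + 0.0484 + 0.0121 + 0.0484 + 0.0016 + 0.0064 = 0.1666
O = 0.1078 / √(0.2232 × 0.1666) = 0.1078 / 0.19283 = 0.5590
O = 0.5590 > 0.4 → Yes.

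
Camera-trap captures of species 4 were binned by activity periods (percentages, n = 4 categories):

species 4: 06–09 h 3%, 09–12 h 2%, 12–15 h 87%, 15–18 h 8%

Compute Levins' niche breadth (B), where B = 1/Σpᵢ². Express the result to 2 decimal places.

Convert percentages to proportions (divide by 100).
Σpᵢ² = 0.03² + 0.02² + 0.87² + 0.08² = 0.0009 + 0.0004 + 0.7569 + 0.0064 = 0.7646
B = 1 / 0.7646 = 1.3079

1.31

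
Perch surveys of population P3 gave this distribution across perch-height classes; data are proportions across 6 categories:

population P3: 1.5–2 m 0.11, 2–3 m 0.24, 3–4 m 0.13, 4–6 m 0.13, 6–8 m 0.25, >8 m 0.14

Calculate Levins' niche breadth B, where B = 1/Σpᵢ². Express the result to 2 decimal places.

Σpᵢ² = 0.11² + 0.24² + 0.13² + 0.13² + 0.25² + 0.14² = 0.0121 + 0.0576 + 0.0169 + 0.0169 + 0.0625 + 0.0196 = 0.1856
B = 1 / 0.1856 = 5.3879

5.39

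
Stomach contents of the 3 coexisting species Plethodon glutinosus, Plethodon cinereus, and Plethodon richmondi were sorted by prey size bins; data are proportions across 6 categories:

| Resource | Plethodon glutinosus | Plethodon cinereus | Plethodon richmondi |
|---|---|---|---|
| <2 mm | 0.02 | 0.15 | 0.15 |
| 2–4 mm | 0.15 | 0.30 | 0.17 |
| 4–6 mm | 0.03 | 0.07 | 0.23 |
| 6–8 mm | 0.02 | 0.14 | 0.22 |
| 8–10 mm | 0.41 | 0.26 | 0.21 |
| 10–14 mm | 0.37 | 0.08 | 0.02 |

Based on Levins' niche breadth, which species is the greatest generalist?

Σp_glutᵢ² = 0.02² + 0.15² + 0.03² + 0.02² + 0.41² + 0.37² = 0.0004 + 0.0225 + 0.0009 + 0.0004 + 0.1681 + 0.1369 = 0.3292
B_glut = 1 / 0.3292 = 3.0377
Σp_cineᵢ² = 0.15² + 0.30² + 0.07² + 0.14² + 0.26² + 0.08² = 0.0225 + 0.0900 + 0.0049 + 0.0196 + 0.0676 + 0.0064 = 0.2110
B_cine = 1 / 0.2110 = 4.7393
Σp_richᵢ² = 0.15² + 0.17² + 0.23² + 0.22² + 0.21² + 0.02² = 0.0225 + 0.0289 + 0.0529 + 0.0484 + 0.0441 + 0.0004 = 0.1972
B_rich = 1 / 0.1972 = 5.0710
Highest B → broadest niche (most generalist): Plethodon richmondi (B = 5.07).

Plethodon richmondi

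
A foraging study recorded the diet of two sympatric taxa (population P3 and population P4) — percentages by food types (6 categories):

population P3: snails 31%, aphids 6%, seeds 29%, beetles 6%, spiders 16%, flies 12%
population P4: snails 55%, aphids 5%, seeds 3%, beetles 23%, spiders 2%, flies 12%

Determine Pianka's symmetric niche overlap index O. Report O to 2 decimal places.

0.73

Convert percentages to proportions (divide by 100).
Σ p₁ᵢp₂ᵢ = 0.1705 + 0.0030 + 0.0087 + 0.0138 + 0.0032 + 0.0144 = 0.2136
Σp_1ᵢ² = 0.31² + 0.06² + 0.29² + 0.06² + 0.16² + 0.12² = 0.0961 + 0.0036 + 0.0841 + 0.0036 + 0.0256 + 0.0144 = 0.2274
Σp_2ᵢ² = 0.55² + 0.05² + 0.03² + 0.23² + 0.02² + 0.12² = 0.3025 + 0.0025 + 0.0009 + 0.0529 + 0.0004 + 0.0144 = 0.3736
O = 0.2136 / √(0.2274 × 0.3736) = 0.2136 / 0.29147 = 0.7328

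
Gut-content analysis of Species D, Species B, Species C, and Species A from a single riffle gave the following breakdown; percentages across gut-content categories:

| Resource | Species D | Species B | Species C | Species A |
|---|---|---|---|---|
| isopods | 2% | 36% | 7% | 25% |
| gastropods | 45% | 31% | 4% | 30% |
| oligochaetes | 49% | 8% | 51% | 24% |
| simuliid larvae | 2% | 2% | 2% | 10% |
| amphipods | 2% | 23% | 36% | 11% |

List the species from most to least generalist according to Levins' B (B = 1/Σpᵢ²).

Species A > Species B > Species C > Species D

Convert percentages to proportions (divide by 100).
Σp_Dᵢ² = 0.02² + 0.45² + 0.49² + 0.02² + 0.02² = 0.0004 + 0.2025 + 0.2401 + 0.0004 + 0.0004 = 0.4438
B_D = 1 / 0.4438 = 2.2533
Σp_Bᵢ² = 0.36² + 0.31² + 0.08² + 0.02² + 0.23² = 0.1296 + 0.0961 + 0.0064 + 0.0004 + 0.0529 = 0.2854
B_B = 1 / 0.2854 = 3.5039
Σp_Cᵢ² = 0.07² + 0.04² + 0.51² + 0.02² + 0.36² = 0.0049 + 0.0016 + 0.2601 + 0.0004 + 0.1296 = 0.3966
B_C = 1 / 0.3966 = 2.5214
Σp_Aᵢ² = 0.25² + 0.30² + 0.24² + 0.10² + 0.11² = 0.0625 + 0.0900 + 0.0576 + 0.0100 + 0.0121 = 0.2322
B_A = 1 / 0.2322 = 4.3066
Ranking by B (broadest → narrowest): Species A (4.31) > Species B (3.50) > Species C (2.52) > Species D (2.25)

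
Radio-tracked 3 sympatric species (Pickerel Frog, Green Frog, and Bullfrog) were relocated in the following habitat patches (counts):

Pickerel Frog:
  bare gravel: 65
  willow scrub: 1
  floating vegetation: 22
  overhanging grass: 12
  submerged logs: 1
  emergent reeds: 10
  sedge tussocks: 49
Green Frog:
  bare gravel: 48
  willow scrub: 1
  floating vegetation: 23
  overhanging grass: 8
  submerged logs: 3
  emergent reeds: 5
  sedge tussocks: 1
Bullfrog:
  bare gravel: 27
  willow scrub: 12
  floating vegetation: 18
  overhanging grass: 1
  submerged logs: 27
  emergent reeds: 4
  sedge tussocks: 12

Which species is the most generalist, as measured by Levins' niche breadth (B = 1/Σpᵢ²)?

Bullfrog

Proportions for Pickerel Frog (n=160): 65/160=0.4063, 1/160=0.0063, 22/160=0.1375, 12/160=0.0750, 1/160=0.0063, 10/160=0.0625, 49/160=0.3063
Proportions for Green Frog (n=89): 48/89=0.5393, 1/89=0.0112, 23/89=0.2584, 8/89=0.0899, 3/89=0.0337, 5/89=0.0562, 1/89=0.0112
Proportions for Bullfrog (n=101): 27/101=0.2673, 12/101=0.1188, 18/101=0.1782, 1/101=0.0099, 27/101=0.2673, 4/101=0.0396, 12/101=0.1188
Σp_Pickᵢ² = 0.4063² + 0.0063² + 0.1375² + 0.0750² + 0.0063² + 0.0625² + 0.3063² = 0.165080 + 0.000040 + 0.018906 + 0.005625 + 0.000040 + 0.003906 + 0.093820 = 0.287417
B_Pick = 1 / 0.287417 = 3.4793
Σp_Greeᵢ² = 0.5393² + 0.0112² + 0.2584² + 0.0899² + 0.0337² + 0.0562² + 0.0112² = 0.290844 + 0.000125 + 0.066771 + 0.008082 + 0.001136 + 0.003158 + 0.000125 = 0.370241
B_Gree = 1 / 0.370241 = 2.7009
Σp_Bullᵢ² = 0.2673² + 0.1188² + 0.1782² + 0.0099² + 0.2673² + 0.0396² + 0.1188² = 0.071449 + 0.014113 + 0.031755 + 0.000098 + 0.071449 + 0.001568 + 0.014113 = 0.204545
B_Bull = 1 / 0.204545 = 4.8889
Highest B → broadest niche (most generalist): Bullfrog (B = 4.89).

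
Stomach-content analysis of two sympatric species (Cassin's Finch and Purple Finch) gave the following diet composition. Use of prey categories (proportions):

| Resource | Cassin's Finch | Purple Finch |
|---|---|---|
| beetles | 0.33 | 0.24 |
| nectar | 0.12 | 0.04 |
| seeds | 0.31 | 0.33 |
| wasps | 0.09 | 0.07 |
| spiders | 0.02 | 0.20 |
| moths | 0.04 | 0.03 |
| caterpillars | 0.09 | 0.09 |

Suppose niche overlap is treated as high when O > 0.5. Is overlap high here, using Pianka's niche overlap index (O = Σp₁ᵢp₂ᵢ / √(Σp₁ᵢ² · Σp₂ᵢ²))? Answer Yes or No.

Σ p₁ᵢp₂ᵢ = 0.0792 + 0.0048 + 0.1023 + 0.0063 + 0.0040 + 0.0012 + 0.0081 = 0.2059
Σp_1ᵢ² = 0.33² + 0.12² + 0.31² + 0.09² + 0.02² + 0.04² + 0.09² = 0.1089 + 0.0144 + 0.0961 + 0.0081 + 0.0004 + 0.0016 + 0.0081 = 0.2376
Σp_2ᵢ² = 0.24² + 0.04² + 0.33² + 0.07² + 0.20² + 0.03² + 0.09² = 0.0576 + 0.0016 + 0.1089 + 0.0049 + 0.0400 + 0.0009 + 0.0081 = 0.2220
O = 0.2059 / √(0.2376 × 0.2220) = 0.2059 / 0.22967 = 0.8965
O = 0.8965 > 0.5 → Yes.

Yes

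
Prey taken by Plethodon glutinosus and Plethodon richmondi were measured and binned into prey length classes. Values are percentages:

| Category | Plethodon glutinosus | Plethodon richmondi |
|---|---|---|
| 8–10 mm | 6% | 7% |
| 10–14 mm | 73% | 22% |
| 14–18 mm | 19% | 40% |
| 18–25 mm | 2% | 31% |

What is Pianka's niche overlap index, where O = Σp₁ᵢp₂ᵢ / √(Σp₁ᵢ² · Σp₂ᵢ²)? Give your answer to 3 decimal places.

0.587

Convert percentages to proportions (divide by 100).
Σ p₁ᵢp₂ᵢ = 0.0042 + 0.1606 + 0.0760 + 0.0062 = 0.2470
Σp_1ᵢ² = 0.06² + 0.73² + 0.19² + 0.02² = 0.0036 + 0.5329 + 0.0361 + 0.0004 = 0.5730
Σp_2ᵢ² = 0.07² + 0.22² + 0.40² + 0.31² = 0.0049 + 0.0484 + 0.1600 + 0.0961 = 0.3094
O = 0.2470 / √(0.5730 × 0.3094) = 0.2470 / 0.421054 = 0.58662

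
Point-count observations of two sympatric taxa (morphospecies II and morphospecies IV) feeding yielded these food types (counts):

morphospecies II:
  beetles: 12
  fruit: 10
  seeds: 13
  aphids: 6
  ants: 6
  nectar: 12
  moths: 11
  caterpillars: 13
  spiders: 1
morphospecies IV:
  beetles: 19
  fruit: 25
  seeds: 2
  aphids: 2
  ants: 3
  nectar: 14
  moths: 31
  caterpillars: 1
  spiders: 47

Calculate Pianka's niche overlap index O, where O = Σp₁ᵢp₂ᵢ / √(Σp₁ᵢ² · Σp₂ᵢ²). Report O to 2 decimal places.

Proportions for morphospecies II (n=84): 12/84=0.1429, 10/84=0.1190, 13/84=0.1548, 6/84=0.0714, 6/84=0.0714, 12/84=0.1429, 11/84=0.1310, 13/84=0.1548, 1/84=0.0119
Proportions for morphospecies IV (n=144): 19/144=0.1319, 25/144=0.1736, 2/144=0.0139, 2/144=0.0139, 3/144=0.0208, 14/144=0.0972, 31/144=0.2153, 1/144=0.0069, 47/144=0.3264
Σ p₁ᵢp₂ᵢ = 0.018849 + 0.020658 + 0.002152 + 0.000992 + 0.001485 + 0.013890 + 0.028204 + 0.001068 + 0.003884 = 0.091182
Σp_1ᵢ² = 0.1429² + 0.1190² + 0.1548² + 0.0714² + 0.0714² + 0.1429² + 0.1310² + 0.1548² + 0.0119² = 0.020420 + 0.014161 + 0.023963 + 0.005098 + 0.005098 + 0.020420 + 0.017161 + 0.023963 + 0.000142 = 0.130426
Σp_2ᵢ² = 0.1319² + 0.1736² + 0.0139² + 0.0139² + 0.0208² + 0.0972² + 0.2153² + 0.0069² + 0.3264² = 0.017398 + 0.030137 + 0.000193 + 0.000193 + 0.000433 + 0.009448 + 0.046354 + 0.000048 + 0.106537 = 0.210741
O = 0.091182 / √(0.130426 × 0.210741) = 0.091182 / 0.1657893 = 0.5500

0.55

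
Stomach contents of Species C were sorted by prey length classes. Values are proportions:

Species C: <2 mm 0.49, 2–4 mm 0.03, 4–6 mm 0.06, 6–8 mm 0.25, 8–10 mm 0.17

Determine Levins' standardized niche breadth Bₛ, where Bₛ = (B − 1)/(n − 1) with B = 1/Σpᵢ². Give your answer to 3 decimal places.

Σpᵢ² = 0.49² + 0.03² + 0.06² + 0.25² + 0.17² = 0.2401 + 0.0009 + 0.0036 + 0.0625 + 0.0289 = 0.3360
B = 1 / 0.3360 = 2.97619
Bₛ = (B − 1)/(n − 1) = (2.97619 − 1)/(5 − 1) = 1.97619/4 = 0.49405

0.494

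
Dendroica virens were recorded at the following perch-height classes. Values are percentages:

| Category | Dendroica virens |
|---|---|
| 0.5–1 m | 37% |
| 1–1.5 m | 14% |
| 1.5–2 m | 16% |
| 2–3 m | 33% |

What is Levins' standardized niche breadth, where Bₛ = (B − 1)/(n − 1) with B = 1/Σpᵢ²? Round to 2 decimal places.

Convert percentages to proportions (divide by 100).
Σpᵢ² = 0.37² + 0.14² + 0.16² + 0.33² = 0.1369 + 0.0196 + 0.0256 + 0.1089 = 0.2910
B = 1 / 0.2910 = 3.4364
Bₛ = (B − 1)/(n − 1) = (3.4364 − 1)/(4 − 1) = 2.4364/3 = 0.8121

0.81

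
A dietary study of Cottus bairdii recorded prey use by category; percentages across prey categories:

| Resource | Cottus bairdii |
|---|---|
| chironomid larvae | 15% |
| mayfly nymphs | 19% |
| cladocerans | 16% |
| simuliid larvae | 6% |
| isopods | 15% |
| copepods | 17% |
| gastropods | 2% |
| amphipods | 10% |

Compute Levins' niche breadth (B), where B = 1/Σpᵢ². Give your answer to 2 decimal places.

Convert percentages to proportions (divide by 100).
Σpᵢ² = 0.15² + 0.19² + 0.16² + 0.06² + 0.15² + 0.17² + 0.02² + 0.10² = 0.0225 + 0.0361 + 0.0256 + 0.0036 + 0.0225 + 0.0289 + 0.0004 + 0.0100 = 0.1496
B = 1 / 0.1496 = 6.6845

6.68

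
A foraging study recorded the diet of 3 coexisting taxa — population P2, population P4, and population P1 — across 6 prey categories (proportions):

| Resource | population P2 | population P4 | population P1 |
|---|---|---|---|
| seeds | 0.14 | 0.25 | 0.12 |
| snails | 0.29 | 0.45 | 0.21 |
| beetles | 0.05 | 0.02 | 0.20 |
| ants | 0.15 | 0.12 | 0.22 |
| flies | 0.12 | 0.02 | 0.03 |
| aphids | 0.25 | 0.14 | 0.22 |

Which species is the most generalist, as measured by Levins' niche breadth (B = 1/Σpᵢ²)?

Σp_P2ᵢ² = 0.14² + 0.29² + 0.05² + 0.15² + 0.12² + 0.25² = 0.0196 + 0.0841 + 0.0025 + 0.0225 + 0.0144 + 0.0625 = 0.2056
B_P2 = 1 / 0.2056 = 4.8638
Σp_P4ᵢ² = 0.25² + 0.45² + 0.02² + 0.12² + 0.02² + 0.14² = 0.0625 + 0.2025 + 0.0004 + 0.0144 + 0.0004 + 0.0196 = 0.2998
B_P4 = 1 / 0.2998 = 3.3356
Σp_P1ᵢ² = 0.12² + 0.21² + 0.20² + 0.22² + 0.03² + 0.22² = 0.0144 + 0.0441 + 0.0400 + 0.0484 + 0.0009 + 0.0484 = 0.1962
B_P1 = 1 / 0.1962 = 5.0968
Highest B → broadest niche (most generalist): population P1 (B = 5.10).

population P1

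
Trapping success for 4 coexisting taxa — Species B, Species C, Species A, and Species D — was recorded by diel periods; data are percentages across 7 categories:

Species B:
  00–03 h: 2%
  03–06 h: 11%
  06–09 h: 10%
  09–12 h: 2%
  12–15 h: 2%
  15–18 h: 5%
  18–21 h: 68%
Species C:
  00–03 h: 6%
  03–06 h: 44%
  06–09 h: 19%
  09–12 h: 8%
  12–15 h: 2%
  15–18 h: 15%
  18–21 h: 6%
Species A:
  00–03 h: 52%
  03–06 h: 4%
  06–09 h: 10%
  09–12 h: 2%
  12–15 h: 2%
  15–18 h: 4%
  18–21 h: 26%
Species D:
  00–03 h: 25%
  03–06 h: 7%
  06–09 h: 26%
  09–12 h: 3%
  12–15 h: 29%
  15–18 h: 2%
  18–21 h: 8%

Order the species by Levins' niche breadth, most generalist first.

Species D > Species C > Species A > Species B

Convert percentages to proportions (divide by 100).
Σp_Bᵢ² = 0.02² + 0.11² + 0.10² + 0.02² + 0.02² + 0.05² + 0.68² = 0.0004 + 0.0121 + 0.0100 + 0.0004 + 0.0004 + 0.0025 + 0.4624 = 0.4882
B_B = 1 / 0.4882 = 2.0483
Σp_Cᵢ² = 0.06² + 0.44² + 0.19² + 0.08² + 0.02² + 0.15² + 0.06² = 0.0036 + 0.1936 + 0.0361 + 0.0064 + 0.0004 + 0.0225 + 0.0036 = 0.2662
B_C = 1 / 0.2662 = 3.7566
Σp_Aᵢ² = 0.52² + 0.04² + 0.10² + 0.02² + 0.02² + 0.04² + 0.26² = 0.2704 + 0.0016 + 0.0100 + 0.0004 + 0.0004 + 0.0016 + 0.0676 = 0.3520
B_A = 1 / 0.3520 = 2.8409
Σp_Dᵢ² = 0.25² + 0.07² + 0.26² + 0.03² + 0.29² + 0.02² + 0.08² = 0.0625 + 0.0049 + 0.0676 + 0.0009 + 0.0841 + 0.0004 + 0.0064 = 0.2268
B_D = 1 / 0.2268 = 4.4092
Ranking by B (broadest → narrowest): Species D (4.41) > Species C (3.76) > Species A (2.84) > Species B (2.05)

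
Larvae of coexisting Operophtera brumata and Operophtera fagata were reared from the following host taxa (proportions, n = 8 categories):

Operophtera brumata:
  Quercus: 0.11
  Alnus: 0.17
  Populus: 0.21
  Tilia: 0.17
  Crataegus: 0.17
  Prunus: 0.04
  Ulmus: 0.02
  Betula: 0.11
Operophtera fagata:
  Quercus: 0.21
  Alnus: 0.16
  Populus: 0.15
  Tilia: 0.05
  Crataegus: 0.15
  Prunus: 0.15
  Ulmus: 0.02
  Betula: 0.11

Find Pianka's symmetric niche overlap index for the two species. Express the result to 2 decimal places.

Σ p₁ᵢp₂ᵢ = 0.0231 + 0.0272 + 0.0315 + 0.0085 + 0.0255 + 0.0060 + 0.0004 + 0.0121 = 0.1343
Σp_1ᵢ² = 0.11² + 0.17² + 0.21² + 0.17² + 0.17² + 0.04² + 0.02² + 0.11² = 0.0121 + 0.0289 + 0.0441 + 0.0289 + 0.0289 + 0.0016 + 0.0004 + 0.0121 = 0.1570
Σp_2ᵢ² = 0.21² + 0.16² + 0.15² + 0.05² + 0.15² + 0.15² + 0.02² + 0.11² = 0.0441 + 0.0256 + 0.0225 + 0.0025 + 0.0225 + 0.0225 + 0.0004 + 0.0121 = 0.1522
O = 0.1343 / √(0.1570 × 0.1522) = 0.1343 / 0.15458 = 0.8688

0.87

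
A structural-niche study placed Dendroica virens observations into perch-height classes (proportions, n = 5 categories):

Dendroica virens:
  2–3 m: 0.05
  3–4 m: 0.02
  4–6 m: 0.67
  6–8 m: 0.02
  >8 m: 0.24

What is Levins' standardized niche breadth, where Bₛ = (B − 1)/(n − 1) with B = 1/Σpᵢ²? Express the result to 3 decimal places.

0.240

Σpᵢ² = 0.05² + 0.02² + 0.67² + 0.02² + 0.24² = 0.0025 + 0.0004 + 0.4489 + 0.0004 + 0.0576 = 0.5098
B = 1 / 0.5098 = 1.96155
Bₛ = (B − 1)/(n − 1) = (1.96155 − 1)/(5 − 1) = 0.96155/4 = 0.24039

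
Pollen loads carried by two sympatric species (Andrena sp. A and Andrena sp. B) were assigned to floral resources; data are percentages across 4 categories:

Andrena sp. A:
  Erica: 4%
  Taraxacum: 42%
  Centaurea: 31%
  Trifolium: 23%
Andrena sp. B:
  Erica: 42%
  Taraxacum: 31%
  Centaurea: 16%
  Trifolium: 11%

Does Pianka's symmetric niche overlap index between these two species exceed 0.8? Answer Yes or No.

No

Convert percentages to proportions (divide by 100).
Σ p₁ᵢp₂ᵢ = 0.0168 + 0.1302 + 0.0496 + 0.0253 = 0.2219
Σp_1ᵢ² = 0.04² + 0.42² + 0.31² + 0.23² = 0.0016 + 0.1764 + 0.0961 + 0.0529 = 0.3270
Σp_2ᵢ² = 0.42² + 0.31² + 0.16² + 0.11² = 0.1764 + 0.0961 + 0.0256 + 0.0121 = 0.3102
O = 0.2219 / √(0.3270 × 0.3102) = 0.2219 / 0.31849 = 0.6967
O = 0.6967 < 0.8 → No.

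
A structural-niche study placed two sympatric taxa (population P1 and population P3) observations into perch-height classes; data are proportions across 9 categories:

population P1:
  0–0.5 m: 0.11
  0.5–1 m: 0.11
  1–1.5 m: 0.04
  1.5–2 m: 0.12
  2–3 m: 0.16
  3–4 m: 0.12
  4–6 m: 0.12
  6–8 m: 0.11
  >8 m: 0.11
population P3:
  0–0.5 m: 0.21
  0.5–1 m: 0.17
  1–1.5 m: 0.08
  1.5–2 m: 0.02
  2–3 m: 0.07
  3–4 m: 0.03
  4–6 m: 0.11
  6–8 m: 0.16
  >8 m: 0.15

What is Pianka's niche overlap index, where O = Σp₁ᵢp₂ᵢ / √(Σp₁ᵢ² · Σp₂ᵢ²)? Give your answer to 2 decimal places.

Σ p₁ᵢp₂ᵢ = 0.0231 + 0.0187 + 0.0032 + 0.0024 + 0.0112 + 0.0036 + 0.0132 + 0.0176 + 0.0165 = 0.1095
Σp_1ᵢ² = 0.11² + 0.11² + 0.04² + 0.12² + 0.16² + 0.12² + 0.12² + 0.11² + 0.11² = 0.0121 + 0.0121 + 0.0016 + 0.0144 + 0.0256 + 0.0144 + 0.0144 + 0.0121 + 0.0121 = 0.1188
Σp_2ᵢ² = 0.21² + 0.17² + 0.08² + 0.02² + 0.07² + 0.03² + 0.11² + 0.16² + 0.15² = 0.0441 + 0.0289 + 0.0064 + 0.0004 + 0.0049 + 0.0009 + 0.0121 + 0.0256 + 0.0225 = 0.1458
O = 0.1095 / √(0.1188 × 0.1458) = 0.1095 / 0.13161 = 0.8320

0.83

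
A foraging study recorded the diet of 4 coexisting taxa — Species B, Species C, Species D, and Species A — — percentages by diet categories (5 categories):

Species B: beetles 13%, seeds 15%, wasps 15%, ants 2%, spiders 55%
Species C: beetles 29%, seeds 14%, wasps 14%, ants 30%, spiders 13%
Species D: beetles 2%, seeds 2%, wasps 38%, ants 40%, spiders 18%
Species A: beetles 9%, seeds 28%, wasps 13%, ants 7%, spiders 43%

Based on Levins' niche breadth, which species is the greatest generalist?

Convert percentages to proportions (divide by 100).
Σp_Bᵢ² = 0.13² + 0.15² + 0.15² + 0.02² + 0.55² = 0.0169 + 0.0225 + 0.0225 + 0.0004 + 0.3025 = 0.3648
B_B = 1 / 0.3648 = 2.7412
Σp_Cᵢ² = 0.29² + 0.14² + 0.14² + 0.30² + 0.13² = 0.0841 + 0.0196 + 0.0196 + 0.0900 + 0.0169 = 0.2302
B_C = 1 / 0.2302 = 4.3440
Σp_Dᵢ² = 0.02² + 0.02² + 0.38² + 0.40² + 0.18² = 0.0004 + 0.0004 + 0.1444 + 0.1600 + 0.0324 = 0.3376
B_D = 1 / 0.3376 = 2.9621
Σp_Aᵢ² = 0.09² + 0.28² + 0.13² + 0.07² + 0.43² = 0.0081 + 0.0784 + 0.0169 + 0.0049 + 0.1849 = 0.2932
B_A = 1 / 0.2932 = 3.4106
Highest B → broadest niche (most generalist): Species C (B = 4.34).

Species C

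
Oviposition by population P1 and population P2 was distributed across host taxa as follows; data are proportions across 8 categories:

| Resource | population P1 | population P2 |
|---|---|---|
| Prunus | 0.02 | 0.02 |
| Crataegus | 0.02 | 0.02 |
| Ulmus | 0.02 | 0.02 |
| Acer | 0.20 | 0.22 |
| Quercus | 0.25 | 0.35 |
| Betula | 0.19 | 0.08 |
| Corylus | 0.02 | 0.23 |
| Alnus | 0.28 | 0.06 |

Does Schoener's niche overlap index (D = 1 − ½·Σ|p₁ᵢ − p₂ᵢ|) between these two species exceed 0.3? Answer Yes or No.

Σ|p₁ᵢ − p₂ᵢ| = 0.00 + 0.00 + 0.00 + 0.02 + 0.10 + 0.11 + 0.21 + 0.22 = 0.66
D = 1 − ½ × 0.66 = 1 − 0.330 = 0.6700
D = 0.6700 > 0.3 → Yes.

Yes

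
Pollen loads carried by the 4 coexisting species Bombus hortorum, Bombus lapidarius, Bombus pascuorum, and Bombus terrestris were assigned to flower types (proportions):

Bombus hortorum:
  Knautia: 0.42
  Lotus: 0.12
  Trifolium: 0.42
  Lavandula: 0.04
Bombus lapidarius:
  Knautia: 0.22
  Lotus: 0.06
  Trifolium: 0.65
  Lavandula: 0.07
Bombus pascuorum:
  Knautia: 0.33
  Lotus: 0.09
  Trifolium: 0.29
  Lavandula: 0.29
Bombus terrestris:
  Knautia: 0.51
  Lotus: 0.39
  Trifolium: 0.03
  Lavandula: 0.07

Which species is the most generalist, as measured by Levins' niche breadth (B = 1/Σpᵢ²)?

Bombus pascuorum

Σp_hortᵢ² = 0.42² + 0.12² + 0.42² + 0.04² = 0.1764 + 0.0144 + 0.1764 + 0.0016 = 0.3688
B_hort = 1 / 0.3688 = 2.7115
Σp_lapiᵢ² = 0.22² + 0.06² + 0.65² + 0.07² = 0.0484 + 0.0036 + 0.4225 + 0.0049 = 0.4794
B_lapi = 1 / 0.4794 = 2.0859
Σp_pascᵢ² = 0.33² + 0.09² + 0.29² + 0.29² = 0.1089 + 0.0081 + 0.0841 + 0.0841 = 0.2852
B_pasc = 1 / 0.2852 = 3.5063
Σp_terrᵢ² = 0.51² + 0.39² + 0.03² + 0.07² = 0.2601 + 0.1521 + 0.0009 + 0.0049 = 0.4180
B_terr = 1 / 0.4180 = 2.3923
Highest B → broadest niche (most generalist): Bombus pascuorum (B = 3.51).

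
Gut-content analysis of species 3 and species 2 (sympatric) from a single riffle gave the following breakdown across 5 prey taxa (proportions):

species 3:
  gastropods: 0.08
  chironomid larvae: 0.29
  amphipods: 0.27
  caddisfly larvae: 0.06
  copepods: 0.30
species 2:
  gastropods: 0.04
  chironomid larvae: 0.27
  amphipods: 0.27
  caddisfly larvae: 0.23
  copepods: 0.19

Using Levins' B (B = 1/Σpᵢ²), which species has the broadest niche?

species 2

Σp_3ᵢ² = 0.08² + 0.29² + 0.27² + 0.06² + 0.30² = 0.0064 + 0.0841 + 0.0729 + 0.0036 + 0.0900 = 0.2570
B_3 = 1 / 0.2570 = 3.8911
Σp_2ᵢ² = 0.04² + 0.27² + 0.27² + 0.23² + 0.19² = 0.0016 + 0.0729 + 0.0729 + 0.0529 + 0.0361 = 0.2364
B_2 = 1 / 0.2364 = 4.2301
Highest B → broadest niche (most generalist): species 2 (B = 4.23).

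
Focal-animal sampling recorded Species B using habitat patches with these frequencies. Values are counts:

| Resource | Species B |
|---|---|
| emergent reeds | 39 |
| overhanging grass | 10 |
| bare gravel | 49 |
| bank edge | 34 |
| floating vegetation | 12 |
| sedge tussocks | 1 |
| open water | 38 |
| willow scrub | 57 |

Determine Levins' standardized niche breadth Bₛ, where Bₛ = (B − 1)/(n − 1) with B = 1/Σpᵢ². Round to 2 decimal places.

0.68

Proportions for Species B (n=240): 39/240=0.1625, 10/240=0.0417, 49/240=0.2042, 34/240=0.1417, 12/240=0.0500, 1/240=0.0042, 38/240=0.1583, 57/240=0.2375
Σpᵢ² = 0.1625² + 0.0417² + 0.2042² + 0.1417² + 0.0500² + 0.0042² + 0.1583² + 0.2375² = 0.026406 + 0.001739 + 0.041698 + 0.020079 + 0.002500 + 0.000018 + 0.025059 + 0.056406 = 0.173905
B = 1 / 0.173905 = 5.7503
Bₛ = (B − 1)/(n − 1) = (5.7503 − 1)/(8 − 1) = 4.7503/7 = 0.6786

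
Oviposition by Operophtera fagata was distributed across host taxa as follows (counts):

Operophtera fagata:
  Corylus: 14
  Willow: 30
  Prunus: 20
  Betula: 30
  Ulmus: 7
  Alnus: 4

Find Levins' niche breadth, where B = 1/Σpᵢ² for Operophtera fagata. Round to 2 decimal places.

4.48

Proportions for Operophtera fagata (n=105): 14/105=0.1333, 30/105=0.2857, 20/105=0.1905, 30/105=0.2857, 7/105=0.0667, 4/105=0.0381
Σpᵢ² = 0.1333² + 0.2857² + 0.1905² + 0.2857² + 0.0667² + 0.0381² = 0.017769 + 0.081624 + 0.036290 + 0.081624 + 0.004449 + 0.001452 = 0.223208
B = 1 / 0.223208 = 4.4801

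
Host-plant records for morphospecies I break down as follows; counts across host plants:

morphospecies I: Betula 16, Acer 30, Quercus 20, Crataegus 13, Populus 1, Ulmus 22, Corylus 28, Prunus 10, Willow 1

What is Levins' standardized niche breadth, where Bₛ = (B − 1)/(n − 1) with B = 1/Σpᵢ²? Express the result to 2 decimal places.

Proportions for morphospecies I (n=141): 16/141=0.1135, 30/141=0.2128, 20/141=0.1418, 13/141=0.0922, 1/141=0.0071, 22/141=0.1560, 28/141=0.1986, 10/141=0.0709, 1/141=0.0071
Σpᵢ² = 0.1135² + 0.2128² + 0.1418² + 0.0922² + 0.0071² + 0.1560² + 0.1986² + 0.0709² + 0.0071² = 0.012882 + 0.045284 + 0.020107 + 0.008501 + 0.000050 + 0.024336 + 0.039442 + 0.005027 + 0.000050 = 0.155679
B = 1 / 0.155679 = 6.4235
Bₛ = (B − 1)/(n − 1) = (6.4235 − 1)/(9 − 1) = 5.4235/8 = 0.6779

0.68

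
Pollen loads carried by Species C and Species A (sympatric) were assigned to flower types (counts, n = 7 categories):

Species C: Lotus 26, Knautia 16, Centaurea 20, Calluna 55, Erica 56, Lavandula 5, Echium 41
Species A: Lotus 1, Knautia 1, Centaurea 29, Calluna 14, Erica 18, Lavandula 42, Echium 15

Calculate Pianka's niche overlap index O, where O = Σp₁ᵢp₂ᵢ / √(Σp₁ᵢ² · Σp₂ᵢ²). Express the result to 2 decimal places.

0.58

Proportions for Species C (n=219): 26/219=0.1187, 16/219=0.0731, 20/219=0.0913, 55/219=0.2511, 56/219=0.2557, 5/219=0.0228, 41/219=0.1872
Proportions for Species A (n=120): 1/120=0.0083, 1/120=0.0083, 29/120=0.2417, 14/120=0.1167, 18/120=0.1500, 42/120=0.3500, 15/120=0.1250
Σ p₁ᵢp₂ᵢ = 0.000985 + 0.000607 + 0.022067 + 0.029303 + 0.038355 + 0.007980 + 0.023400 = 0.122697
Σp_1ᵢ² = 0.1187² + 0.0731² + 0.0913² + 0.2511² + 0.2557² + 0.0228² + 0.1872² = 0.014090 + 0.005344 + 0.008336 + 0.063051 + 0.065382 + 0.000520 + 0.035044 = 0.191767
Σp_2ᵢ² = 0.0083² + 0.0083² + 0.2417² + 0.1167² + 0.1500² + 0.3500² + 0.1250² = 0.000069 + 0.000069 + 0.058419 + 0.013619 + 0.022500 + 0.122500 + 0.015625 = 0.232801
O = 0.122697 / √(0.191767 × 0.232801) = 0.122697 / 0.2112902 = 0.5807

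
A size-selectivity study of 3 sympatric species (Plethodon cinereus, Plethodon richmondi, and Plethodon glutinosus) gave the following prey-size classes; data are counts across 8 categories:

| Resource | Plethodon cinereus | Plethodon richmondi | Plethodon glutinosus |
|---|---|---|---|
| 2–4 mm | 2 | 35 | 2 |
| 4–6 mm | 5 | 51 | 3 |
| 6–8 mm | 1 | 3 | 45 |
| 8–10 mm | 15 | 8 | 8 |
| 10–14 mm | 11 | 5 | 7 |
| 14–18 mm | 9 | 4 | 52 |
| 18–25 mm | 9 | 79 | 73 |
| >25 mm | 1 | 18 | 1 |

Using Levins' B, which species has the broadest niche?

Plethodon cinereus

Proportions for Plethodon cinereus (n=53): 2/53=0.0377, 5/53=0.0943, 1/53=0.0189, 15/53=0.2830, 11/53=0.2075, 9/53=0.1698, 9/53=0.1698, 1/53=0.0189
Proportions for Plethodon richmondi (n=203): 35/203=0.1724, 51/203=0.2512, 3/203=0.0148, 8/203=0.0394, 5/203=0.0246, 4/203=0.0197, 79/203=0.3892, 18/203=0.0887
Proportions for Plethodon glutinosus (n=191): 2/191=0.0105, 3/191=0.0157, 45/191=0.2356, 8/191=0.0419, 7/191=0.0366, 52/191=0.2723, 73/191=0.3822, 1/191=0.0052
Σp_cineᵢ² = 0.0377² + 0.0943² + 0.0189² + 0.2830² + 0.2075² + 0.1698² + 0.1698² + 0.0189² = 0.001421 + 0.008892 + 0.000357 + 0.080089 + 0.043056 + 0.028832 + 0.028832 + 0.000357 = 0.191836
B_cine = 1 / 0.191836 = 5.2128
Σp_richᵢ² = 0.1724² + 0.2512² + 0.0148² + 0.0394² + 0.0246² + 0.0197² + 0.3892² + 0.0887² = 0.029722 + 0.063101 + 0.000219 + 0.001552 + 0.000605 + 0.000388 + 0.151477 + 0.007868 = 0.254932
B_rich = 1 / 0.254932 = 3.9226
Σp_glutᵢ² = 0.0105² + 0.0157² + 0.2356² + 0.0419² + 0.0366² + 0.2723² + 0.3822² + 0.0052² = 0.000110 + 0.000246 + 0.055507 + 0.001756 + 0.001340 + 0.074147 + 0.146077 + 0.000027 = 0.279210
B_glut = 1 / 0.279210 = 3.5815
Highest B → broadest niche (most generalist): Plethodon cinereus (B = 5.21).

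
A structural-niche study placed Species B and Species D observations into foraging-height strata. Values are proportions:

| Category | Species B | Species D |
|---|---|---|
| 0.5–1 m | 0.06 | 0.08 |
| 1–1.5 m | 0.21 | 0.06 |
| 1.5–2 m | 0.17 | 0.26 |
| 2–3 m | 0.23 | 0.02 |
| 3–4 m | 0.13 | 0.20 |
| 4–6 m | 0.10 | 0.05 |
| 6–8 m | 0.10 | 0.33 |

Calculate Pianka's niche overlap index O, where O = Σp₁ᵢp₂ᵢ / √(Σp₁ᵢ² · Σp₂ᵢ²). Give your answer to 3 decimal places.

0.666

Σ p₁ᵢp₂ᵢ = 0.0048 + 0.0126 + 0.0442 + 0.0046 + 0.0260 + 0.0050 + 0.0330 = 0.1302
Σp_1ᵢ² = 0.06² + 0.21² + 0.17² + 0.23² + 0.13² + 0.10² + 0.10² = 0.0036 + 0.0441 + 0.0289 + 0.0529 + 0.0169 + 0.0100 + 0.0100 = 0.1664
Σp_2ᵢ² = 0.08² + 0.06² + 0.26² + 0.02² + 0.20² + 0.05² + 0.33² = 0.0064 + 0.0036 + 0.0676 + 0.0004 + 0.0400 + 0.0025 + 0.1089 = 0.2294
O = 0.1302 / √(0.1664 × 0.2294) = 0.1302 / 0.195377 = 0.66640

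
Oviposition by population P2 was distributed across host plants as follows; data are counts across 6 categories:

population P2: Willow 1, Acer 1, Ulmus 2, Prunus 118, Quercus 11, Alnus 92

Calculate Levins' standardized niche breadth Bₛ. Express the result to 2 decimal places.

Proportions for population P2 (n=225): 1/225=0.0044, 1/225=0.0044, 2/225=0.0089, 118/225=0.5244, 11/225=0.0489, 92/225=0.4089
Σpᵢ² = 0.0044² + 0.0044² + 0.0089² + 0.5244² + 0.0489² + 0.4089² = 0.000019 + 0.000019 + 0.000079 + 0.274995 + 0.002391 + 0.167199 = 0.444702
B = 1 / 0.444702 = 2.2487
Bₛ = (B − 1)/(n − 1) = (2.2487 − 1)/(6 − 1) = 1.2487/5 = 0.2497

0.25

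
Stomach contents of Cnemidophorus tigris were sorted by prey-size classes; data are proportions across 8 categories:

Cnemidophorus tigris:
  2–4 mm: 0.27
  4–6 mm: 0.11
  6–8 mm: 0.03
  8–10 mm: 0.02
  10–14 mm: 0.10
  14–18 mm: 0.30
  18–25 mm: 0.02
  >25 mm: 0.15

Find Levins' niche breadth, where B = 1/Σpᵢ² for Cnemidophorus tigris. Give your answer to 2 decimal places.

4.78

Σpᵢ² = 0.27² + 0.11² + 0.03² + 0.02² + 0.10² + 0.30² + 0.02² + 0.15² = 0.0729 + 0.0121 + 0.0009 + 0.0004 + 0.0100 + 0.0900 + 0.0004 + 0.0225 = 0.2092
B = 1 / 0.2092 = 4.7801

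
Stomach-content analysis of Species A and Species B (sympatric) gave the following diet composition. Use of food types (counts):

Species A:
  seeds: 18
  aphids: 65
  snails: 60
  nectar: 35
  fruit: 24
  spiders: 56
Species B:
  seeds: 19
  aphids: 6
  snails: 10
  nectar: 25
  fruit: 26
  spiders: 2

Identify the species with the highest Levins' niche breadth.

Proportions for Species A (n=258): 18/258=0.0698, 65/258=0.2519, 60/258=0.2326, 35/258=0.1357, 24/258=0.0930, 56/258=0.2171
Proportions for Species B (n=88): 19/88=0.2159, 6/88=0.0682, 10/88=0.1136, 25/88=0.2841, 26/88=0.2955, 2/88=0.0227
Σp_Aᵢ² = 0.0698² + 0.2519² + 0.2326² + 0.1357² + 0.0930² + 0.2171² = 0.004872 + 0.063454 + 0.054103 + 0.018414 + 0.008649 + 0.047132 = 0.196624
B_A = 1 / 0.196624 = 5.0858
Σp_Bᵢ² = 0.2159² + 0.0682² + 0.1136² + 0.2841² + 0.2955² + 0.0227² = 0.046613 + 0.004651 + 0.012905 + 0.080713 + 0.087320 + 0.000515 = 0.232717
B_B = 1 / 0.232717 = 4.2971
Highest B → broadest niche (most generalist): Species A (B = 5.09).

Species A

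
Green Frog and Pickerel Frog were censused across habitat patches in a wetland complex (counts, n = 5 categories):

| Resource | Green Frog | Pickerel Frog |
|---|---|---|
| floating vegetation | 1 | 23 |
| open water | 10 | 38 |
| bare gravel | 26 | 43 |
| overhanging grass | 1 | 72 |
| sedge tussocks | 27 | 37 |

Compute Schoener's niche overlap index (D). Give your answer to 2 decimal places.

0.56

Proportions for Green Frog (n=65): 1/65=0.0154, 10/65=0.1538, 26/65=0.4000, 1/65=0.0154, 27/65=0.4154
Proportions for Pickerel Frog (n=213): 23/213=0.1080, 38/213=0.1784, 43/213=0.2019, 72/213=0.3380, 37/213=0.1737
Σ|p₁ᵢ − p₂ᵢ| = 0.0926 + 0.0246 + 0.1981 + 0.3226 + 0.2417 = 0.8796
D = 1 − ½ × 0.8796 = 1 − 0.43980 = 0.56020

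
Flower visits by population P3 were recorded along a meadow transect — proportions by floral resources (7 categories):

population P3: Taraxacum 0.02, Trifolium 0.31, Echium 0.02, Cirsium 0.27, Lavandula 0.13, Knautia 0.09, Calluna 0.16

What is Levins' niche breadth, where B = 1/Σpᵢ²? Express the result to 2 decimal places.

Σpᵢ² = 0.02² + 0.31² + 0.02² + 0.27² + 0.13² + 0.09² + 0.16² = 0.0004 + 0.0961 + 0.0004 + 0.0729 + 0.0169 + 0.0081 + 0.0256 = 0.2204
B = 1 / 0.2204 = 4.5372

4.54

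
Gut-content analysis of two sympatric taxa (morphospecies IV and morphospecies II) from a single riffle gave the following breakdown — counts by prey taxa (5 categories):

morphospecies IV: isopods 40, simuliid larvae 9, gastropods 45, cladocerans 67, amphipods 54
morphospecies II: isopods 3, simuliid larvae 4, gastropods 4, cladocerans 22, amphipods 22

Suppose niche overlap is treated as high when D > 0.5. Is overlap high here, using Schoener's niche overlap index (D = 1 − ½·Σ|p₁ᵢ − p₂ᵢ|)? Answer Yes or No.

Proportions for morphospecies IV (n=215): 40/215=0.1860, 9/215=0.0419, 45/215=0.2093, 67/215=0.3116, 54/215=0.2512
Proportions for morphospecies II (n=55): 3/55=0.0545, 4/55=0.0727, 4/55=0.0727, 22/55=0.4000, 22/55=0.4000
Σ|p₁ᵢ − p₂ᵢ| = 0.1315 + 0.0308 + 0.1366 + 0.0884 + 0.1488 = 0.5361
D = 1 − ½ × 0.5361 = 1 − 0.26805 = 0.73195
D = 0.73195 > 0.5 → Yes.

Yes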